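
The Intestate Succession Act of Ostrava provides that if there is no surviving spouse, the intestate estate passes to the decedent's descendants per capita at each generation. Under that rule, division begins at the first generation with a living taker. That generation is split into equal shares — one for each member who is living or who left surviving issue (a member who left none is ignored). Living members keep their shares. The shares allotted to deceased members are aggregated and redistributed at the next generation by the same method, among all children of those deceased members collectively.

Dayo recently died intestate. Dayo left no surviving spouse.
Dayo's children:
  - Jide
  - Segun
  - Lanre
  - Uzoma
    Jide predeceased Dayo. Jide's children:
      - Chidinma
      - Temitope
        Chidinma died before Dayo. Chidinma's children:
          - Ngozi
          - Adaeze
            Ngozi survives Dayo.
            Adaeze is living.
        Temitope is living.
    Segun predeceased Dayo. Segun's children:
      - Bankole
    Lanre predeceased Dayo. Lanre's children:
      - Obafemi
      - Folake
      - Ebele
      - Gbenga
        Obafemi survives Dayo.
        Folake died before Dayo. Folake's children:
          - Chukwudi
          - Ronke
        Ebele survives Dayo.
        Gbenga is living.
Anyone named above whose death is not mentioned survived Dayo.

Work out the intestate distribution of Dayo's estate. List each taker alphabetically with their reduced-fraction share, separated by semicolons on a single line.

There is no surviving spouse, so the entire estate passes to Dayo's descendants per capita at each generation.
At generation 1 (Jide, Segun, Lanre, Uzoma) there are 4 shares of (1)/4 = 1/4 each.
Living: Uzoma — each takes 1/4.
Deceased: Jide, Segun, and Lanre. Their combined 3/4 is pooled and carried to generation 2.
At generation 2 (Chidinma, Temitope, Bankole, Obafemi, Folake, Ebele, Gbenga) there are 7 shares of (3/4)/7 = 3/28 each.
Living: Temitope, Bankole, Obafemi, Ebele, and Gbenga — each takes 3/28.
Deceased: Chidinma and Folake. Their combined 3/14 is pooled and carried to generation 3.
At generation 3 (Ngozi, Adaeze, Chukwudi, Ronke) there are 4 shares of (3/14)/4 = 3/56 each.
Living: Ngozi, Adaeze, Chukwudi, and Ronke — each takes 3/56.

Adaeze 3/56; Bankole 3/28; Chukwudi 3/56; Ebele 3/28; Gbenga 3/28; Ngozi 3/56; Obafemi 3/28; Ronke 3/56; Temitope 3/28; Uzoma 1/4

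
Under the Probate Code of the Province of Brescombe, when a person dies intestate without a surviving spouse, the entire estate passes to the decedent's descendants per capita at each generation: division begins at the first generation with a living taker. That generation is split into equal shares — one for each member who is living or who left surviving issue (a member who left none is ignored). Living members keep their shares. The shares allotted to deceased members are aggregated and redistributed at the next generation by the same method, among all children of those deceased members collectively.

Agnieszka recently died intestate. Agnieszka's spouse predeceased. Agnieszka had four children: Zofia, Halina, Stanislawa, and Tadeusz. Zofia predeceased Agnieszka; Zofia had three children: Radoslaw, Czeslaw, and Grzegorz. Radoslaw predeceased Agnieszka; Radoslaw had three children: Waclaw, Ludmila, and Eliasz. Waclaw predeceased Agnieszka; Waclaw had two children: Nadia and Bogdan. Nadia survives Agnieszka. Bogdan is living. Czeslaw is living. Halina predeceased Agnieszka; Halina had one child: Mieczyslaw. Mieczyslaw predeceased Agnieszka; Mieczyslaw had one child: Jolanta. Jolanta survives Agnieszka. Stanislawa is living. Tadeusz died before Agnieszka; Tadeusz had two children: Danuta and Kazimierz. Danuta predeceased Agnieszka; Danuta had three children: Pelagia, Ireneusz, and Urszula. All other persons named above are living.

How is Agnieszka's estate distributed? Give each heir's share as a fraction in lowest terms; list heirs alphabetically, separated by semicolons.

There is no surviving spouse, so the entire estate passes to Agnieszka's descendants per capita at each generation.
At generation 1 (Zofia, Halina, Stanislawa, Tadeusz) there are 4 shares of (1)/4 = 1/4 each.
Living: Stanislawa — each takes 1/4.
Deceased: Zofia, Halina, and Tadeusz. Their combined 3/4 is pooled and carried to generation 2.
At generation 2 (Radoslaw, Czeslaw, Grzegorz, Mieczyslaw, Danuta, Kazimierz) there are 6 shares of (3/4)/6 = 1/8 each.
Living: Czeslaw, Grzegorz, and Kazimierz — each takes 1/8.
Deceased: Radoslaw, Mieczyslaw, and Danuta. Their combined 3/8 is pooled and carried to generation 3.
At generation 3 (Waclaw, Ludmila, Eliasz, Jolanta, Pelagia, Ireneusz, Urszula) there are 7 shares of (3/8)/7 = 3/56 each.
Living: Ludmila, Eliasz, Jolanta, Pelagia, Ireneusz, and Urszula — each takes 3/56.
Deceased: Waclaw. That 3/56 share is carried to generation 4.
At generation 4 (Nadia, Bogdan) there are 2 shares of (3/56)/2 = 3/112 each.
Living: Nadia and Bogdan — each takes 3/112.

Bogdan 3/112; Czeslaw 1/8; Eliasz 3/56; Grzegorz 1/8; Ireneusz 3/56; Jolanta 3/56; Kazimierz 1/8; Ludmila 3/56; Nadia 3/112; Pelagia 3/56; Stanislawa 1/4; Urszula 3/56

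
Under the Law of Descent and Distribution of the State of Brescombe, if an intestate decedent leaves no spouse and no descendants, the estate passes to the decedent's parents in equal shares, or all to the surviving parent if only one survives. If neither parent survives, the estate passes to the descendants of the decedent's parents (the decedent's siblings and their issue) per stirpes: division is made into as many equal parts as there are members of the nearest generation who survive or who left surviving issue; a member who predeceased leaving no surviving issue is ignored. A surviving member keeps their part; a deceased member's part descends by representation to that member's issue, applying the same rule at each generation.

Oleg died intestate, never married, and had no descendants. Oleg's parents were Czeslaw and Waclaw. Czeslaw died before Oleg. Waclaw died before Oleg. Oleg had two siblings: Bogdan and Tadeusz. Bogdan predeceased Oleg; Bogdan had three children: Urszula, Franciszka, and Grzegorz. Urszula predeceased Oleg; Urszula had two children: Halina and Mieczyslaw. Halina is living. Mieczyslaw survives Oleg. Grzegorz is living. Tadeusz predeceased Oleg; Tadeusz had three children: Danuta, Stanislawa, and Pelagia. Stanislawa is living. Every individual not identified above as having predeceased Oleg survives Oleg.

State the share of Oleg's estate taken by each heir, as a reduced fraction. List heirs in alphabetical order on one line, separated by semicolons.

Neither parent survives and there are no descendants, so the estate passes to Oleg's siblings and their issue per stirpes.
The estate is divided into 2 equal shares of 1/2 among Bogdan, Tadeusz.
Bogdan predeceased; the 1/2 allotted to Bogdan's branch passes to Bogdan's issue by representation.
The 1/2 is divided into 3 equal shares of 1/6 among Urszula, Franciszka, Grzegorz.
Urszula predeceased; the 1/6 allotted to Urszula's branch passes to Urszula's issue by representation.
The 1/6 is divided into 2 equal shares of 1/12 among Halina, Mieczyslaw.
Halina is living and takes 1/12.
Mieczyslaw is living and takes 1/12.
Franciszka is living and takes 1/6.
Grzegorz is living and takes 1/6.
Tadeusz predeceased; the 1/2 allotted to Tadeusz's branch passes to Tadeusz's issue by representation.
The 1/2 is divided into 3 equal shares of 1/6 among Danuta, Stanislawa, Pelagia.
Danuta is living and takes 1/6.
Stanislawa is living and takes 1/6.
Pelagia is living and takes 1/6.

Danuta 1/6; Franciszka 1/6; Grzegorz 1/6; Halina 1/12; Mieczyslaw 1/12; Pelagia 1/6; Stanislawa 1/6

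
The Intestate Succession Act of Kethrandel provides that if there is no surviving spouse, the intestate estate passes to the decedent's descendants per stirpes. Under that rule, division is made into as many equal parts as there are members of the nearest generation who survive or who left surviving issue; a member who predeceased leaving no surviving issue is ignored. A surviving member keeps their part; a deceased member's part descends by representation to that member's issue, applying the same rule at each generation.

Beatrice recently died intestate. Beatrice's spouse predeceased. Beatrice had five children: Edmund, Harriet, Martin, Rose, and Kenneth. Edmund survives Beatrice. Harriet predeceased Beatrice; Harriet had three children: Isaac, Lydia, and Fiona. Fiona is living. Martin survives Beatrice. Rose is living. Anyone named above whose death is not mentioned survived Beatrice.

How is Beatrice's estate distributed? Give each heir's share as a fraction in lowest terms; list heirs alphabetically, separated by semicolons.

Edmund 1/5; Fiona 1/15; Isaac 1/15; Kenneth 1/5; Lydia 1/15; Martin 1/5; Rose 1/5

There is no surviving spouse, so the entire estate passes to Beatrice's descendants per stirpes.
The estate is divided into 5 equal shares of 1/5 among Edmund, Harriet, Martin, Rose, Kenneth.
Edmund is living and takes 1/5.
Harriet predeceased; the 1/5 allotted to Harriet's branch passes to Harriet's issue by representation.
The 1/5 is divided into 3 equal shares of 1/15 among Isaac, Lydia, Fiona.
Isaac is living and takes 1/15.
Lydia is living and takes 1/15.
Fiona is living and takes 1/15.
Martin is living and takes 1/5.
Rose is living and takes 1/5.
Kenneth is living and takes 1/5.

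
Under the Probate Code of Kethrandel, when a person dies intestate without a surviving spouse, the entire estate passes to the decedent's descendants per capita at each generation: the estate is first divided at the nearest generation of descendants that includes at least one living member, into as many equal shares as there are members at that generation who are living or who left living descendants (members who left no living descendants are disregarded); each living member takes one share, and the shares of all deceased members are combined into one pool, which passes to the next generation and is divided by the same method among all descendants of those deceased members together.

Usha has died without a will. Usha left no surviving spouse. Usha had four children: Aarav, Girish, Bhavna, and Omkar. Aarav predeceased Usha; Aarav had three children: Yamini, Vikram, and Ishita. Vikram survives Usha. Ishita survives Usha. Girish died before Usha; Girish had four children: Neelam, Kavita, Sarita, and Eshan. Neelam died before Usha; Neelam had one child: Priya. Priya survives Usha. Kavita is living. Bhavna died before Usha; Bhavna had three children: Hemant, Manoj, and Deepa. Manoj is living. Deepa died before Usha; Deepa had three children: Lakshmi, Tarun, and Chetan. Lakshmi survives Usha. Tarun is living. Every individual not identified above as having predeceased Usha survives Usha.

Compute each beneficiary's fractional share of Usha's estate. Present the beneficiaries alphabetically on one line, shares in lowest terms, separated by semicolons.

There is no surviving spouse, so the entire estate passes to Usha's descendants per capita at each generation.
At generation 1 (Aarav, Girish, Bhavna, Omkar) there are 4 shares of (1)/4 = 1/4 each.
Living: Omkar — each takes 1/4.
Deceased: Aarav, Girish, and Bhavna. Their combined 3/4 is pooled and carried to generation 2.
At generation 2 (Yamini, Vikram, Ishita, Neelam, Kavita, Sarita, Eshan, Hemant, Manoj, Deepa) there are 10 shares of (3/4)/10 = 3/40 each.
Living: Yamini, Vikram, Ishita, Kavita, Sarita, Eshan, Hemant, and Manoj — each takes 3/40.
Deceased: Neelam and Deepa. Their combined 3/20 is pooled and carried to generation 3.
At generation 3 (Priya, Lakshmi, Tarun, Chetan) there are 4 shares of (3/20)/4 = 3/80 each.
Living: Priya, Lakshmi, Tarun, and Chetan — each takes 3/80.

Chetan 3/80; Eshan 3/40; Hemant 3/40; Ishita 3/40; Kavita 3/40; Lakshmi 3/80; Manoj 3/40; Omkar 1/4; Priya 3/80; Sarita 3/40; Tarun 3/80; Vikram 3/40; Yamini 3/40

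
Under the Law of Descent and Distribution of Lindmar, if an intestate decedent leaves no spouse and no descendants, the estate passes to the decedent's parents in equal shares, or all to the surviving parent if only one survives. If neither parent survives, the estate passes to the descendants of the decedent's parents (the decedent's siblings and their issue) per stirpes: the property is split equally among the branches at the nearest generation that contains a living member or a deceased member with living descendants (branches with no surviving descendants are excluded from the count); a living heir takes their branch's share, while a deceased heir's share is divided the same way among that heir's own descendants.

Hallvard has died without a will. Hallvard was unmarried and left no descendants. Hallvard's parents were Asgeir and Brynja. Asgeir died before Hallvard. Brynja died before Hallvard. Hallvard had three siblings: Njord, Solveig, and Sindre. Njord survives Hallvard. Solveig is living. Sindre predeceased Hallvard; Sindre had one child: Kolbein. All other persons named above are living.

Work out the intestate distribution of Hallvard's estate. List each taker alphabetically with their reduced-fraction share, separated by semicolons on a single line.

Neither parent survives and there are no descendants, so the estate passes to Hallvard's siblings and their issue per stirpes.
The estate is divided into 3 equal shares of 1/3 among Njord, Solveig, Sindre.
Njord is living and takes 1/3.
Solveig is living and takes 1/3.
Sindre predeceased; the 1/3 allotted to Sindre's branch passes to Sindre's issue by representation.
Kolbein is the sole taker at this level and receives the full 1/3.

Kolbein 1/3; Njord 1/3; Solveig 1/3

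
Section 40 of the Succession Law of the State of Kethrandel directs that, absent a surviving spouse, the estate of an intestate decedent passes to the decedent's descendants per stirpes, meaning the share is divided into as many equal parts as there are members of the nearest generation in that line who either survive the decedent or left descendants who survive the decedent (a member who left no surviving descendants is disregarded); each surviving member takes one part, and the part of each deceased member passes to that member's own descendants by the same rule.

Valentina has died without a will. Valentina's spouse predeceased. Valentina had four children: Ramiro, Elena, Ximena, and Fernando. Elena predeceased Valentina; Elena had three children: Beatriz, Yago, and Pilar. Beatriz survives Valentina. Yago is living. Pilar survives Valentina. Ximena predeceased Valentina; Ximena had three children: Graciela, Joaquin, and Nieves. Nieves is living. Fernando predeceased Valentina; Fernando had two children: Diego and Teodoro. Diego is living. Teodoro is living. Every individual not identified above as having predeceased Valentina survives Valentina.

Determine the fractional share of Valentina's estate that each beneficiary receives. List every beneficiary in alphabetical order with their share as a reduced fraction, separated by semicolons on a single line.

There is no surviving spouse, so the entire estate passes to Valentina's descendants per stirpes.
The estate is divided into 4 equal shares of 1/4 among Ramiro, Elena, Ximena, Fernando.
Ramiro is living and takes 1/4.
Elena predeceased; the 1/4 allotted to Elena's branch passes to Elena's issue by representation.
The 1/4 is divided into 3 equal shares of 1/12 among Beatriz, Yago, Pilar.
Beatriz is living and takes 1/12.
Yago is living and takes 1/12.
Pilar is living and takes 1/12.
Ximena predeceased; the 1/4 allotted to Ximena's branch passes to Ximena's issue by representation.
The 1/4 is divided into 3 equal shares of 1/12 among Graciela, Joaquin, Nieves.
Graciela is living and takes 1/12.
Joaquin is living and takes 1/12.
Nieves is living and takes 1/12.
Fernando predeceased; the 1/4 allotted to Fernando's branch passes to Fernando's issue by representation.
The 1/4 is divided into 2 equal shares of 1/8 among Diego, Teodoro.
Diego is living and takes 1/8.
Teodoro is living and takes 1/8.

Beatriz 1/12; Diego 1/8; Graciela 1/12; Joaquin 1/12; Nieves 1/12; Pilar 1/12; Ramiro 1/4; Teodoro 1/8; Yago 1/12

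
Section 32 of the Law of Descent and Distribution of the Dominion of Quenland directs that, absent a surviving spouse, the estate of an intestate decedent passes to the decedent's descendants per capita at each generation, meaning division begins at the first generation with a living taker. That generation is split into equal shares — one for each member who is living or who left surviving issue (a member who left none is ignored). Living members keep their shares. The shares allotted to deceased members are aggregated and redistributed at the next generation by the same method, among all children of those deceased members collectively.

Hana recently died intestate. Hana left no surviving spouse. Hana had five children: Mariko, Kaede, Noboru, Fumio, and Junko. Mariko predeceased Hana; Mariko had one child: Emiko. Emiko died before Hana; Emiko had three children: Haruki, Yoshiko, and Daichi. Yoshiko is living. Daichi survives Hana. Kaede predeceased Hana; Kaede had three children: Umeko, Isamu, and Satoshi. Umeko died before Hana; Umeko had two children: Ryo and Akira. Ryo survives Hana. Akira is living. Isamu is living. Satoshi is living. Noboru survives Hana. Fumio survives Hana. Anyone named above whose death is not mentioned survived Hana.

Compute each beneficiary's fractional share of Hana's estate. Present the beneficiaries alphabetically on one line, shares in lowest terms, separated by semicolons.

There is no surviving spouse, so the entire estate passes to Hana's descendants per capita at each generation.
At generation 1 (Mariko, Kaede, Noboru, Fumio, Junko) there are 5 shares of (1)/5 = 1/5 each.
Living: Noboru, Fumio, and Junko — each takes 1/5.
Deceased: Mariko and Kaede. Their combined 2/5 is pooled and carried to generation 2.
At generation 2 (Emiko, Umeko, Isamu, Satoshi) there are 4 shares of (2/5)/4 = 1/10 each.
Living: Isamu and Satoshi — each takes 1/10.
Deceased: Emiko and Umeko. Their combined 1/5 is pooled and carried to generation 3.
At generation 3 (Haruki, Yoshiko, Daichi, Ryo, Akira) there are 5 shares of (1/5)/5 = 1/25 each.
Living: Haruki, Yoshiko, Daichi, Ryo, and Akira — each takes 1/25.

Akira 1/25; Daichi 1/25; Fumio 1/5; Haruki 1/25; Isamu 1/10; Junko 1/5; Noboru 1/5; Ryo 1/25; Satoshi 1/10; Yoshiko 1/25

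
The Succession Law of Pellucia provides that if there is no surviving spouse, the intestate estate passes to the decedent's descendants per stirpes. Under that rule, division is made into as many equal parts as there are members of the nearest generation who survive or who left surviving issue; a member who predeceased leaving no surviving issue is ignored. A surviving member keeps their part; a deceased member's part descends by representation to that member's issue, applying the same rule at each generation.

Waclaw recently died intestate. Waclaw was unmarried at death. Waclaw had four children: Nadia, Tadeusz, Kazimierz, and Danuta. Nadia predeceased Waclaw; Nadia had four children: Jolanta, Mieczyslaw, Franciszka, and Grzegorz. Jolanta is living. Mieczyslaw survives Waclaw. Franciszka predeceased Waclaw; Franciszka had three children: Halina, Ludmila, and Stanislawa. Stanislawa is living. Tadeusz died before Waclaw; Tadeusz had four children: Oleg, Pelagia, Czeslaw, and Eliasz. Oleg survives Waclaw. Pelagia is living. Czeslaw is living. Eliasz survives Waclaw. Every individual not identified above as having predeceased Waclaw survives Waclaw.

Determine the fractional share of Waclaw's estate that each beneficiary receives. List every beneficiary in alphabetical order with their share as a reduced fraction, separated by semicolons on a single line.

Czeslaw 1/16; Danuta 1/4; Eliasz 1/16; Grzegorz 1/16; Halina 1/48; Jolanta 1/16; Kazimierz 1/4; Ludmila 1/48; Mieczyslaw 1/16; Oleg 1/16; Pelagia 1/16; Stanislawa 1/48

There is no surviving spouse, so the entire estate passes to Waclaw's descendants per stirpes.
The estate is divided into 4 equal shares of 1/4 among Nadia, Tadeusz, Kazimierz, Danuta.
Nadia predeceased; the 1/4 allotted to Nadia's branch passes to Nadia's issue by representation.
The 1/4 is divided into 4 equal shares of 1/16 among Jolanta, Mieczyslaw, Franciszka, Grzegorz.
Jolanta is living and takes 1/16.
Mieczyslaw is living and takes 1/16.
Franciszka predeceased; the 1/16 allotted to Franciszka's branch passes to Franciszka's issue by representation.
The 1/16 is divided into 3 equal shares of 1/48 among Halina, Ludmila, Stanislawa.
Halina is living and takes 1/48.
Ludmila is living and takes 1/48.
Stanislawa is living and takes 1/48.
Grzegorz is living and takes 1/16.
Tadeusz predeceased; the 1/4 allotted to Tadeusz's branch passes to Tadeusz's issue by representation.
The 1/4 is divided into 4 equal shares of 1/16 among Oleg, Pelagia, Czeslaw, Eliasz.
Oleg is living and takes 1/16.
Pelagia is living and takes 1/16.
Czeslaw is living and takes 1/16.
Eliasz is living and takes 1/16.
Kazimierz is living and takes 1/4.
Danuta is living and takes 1/4.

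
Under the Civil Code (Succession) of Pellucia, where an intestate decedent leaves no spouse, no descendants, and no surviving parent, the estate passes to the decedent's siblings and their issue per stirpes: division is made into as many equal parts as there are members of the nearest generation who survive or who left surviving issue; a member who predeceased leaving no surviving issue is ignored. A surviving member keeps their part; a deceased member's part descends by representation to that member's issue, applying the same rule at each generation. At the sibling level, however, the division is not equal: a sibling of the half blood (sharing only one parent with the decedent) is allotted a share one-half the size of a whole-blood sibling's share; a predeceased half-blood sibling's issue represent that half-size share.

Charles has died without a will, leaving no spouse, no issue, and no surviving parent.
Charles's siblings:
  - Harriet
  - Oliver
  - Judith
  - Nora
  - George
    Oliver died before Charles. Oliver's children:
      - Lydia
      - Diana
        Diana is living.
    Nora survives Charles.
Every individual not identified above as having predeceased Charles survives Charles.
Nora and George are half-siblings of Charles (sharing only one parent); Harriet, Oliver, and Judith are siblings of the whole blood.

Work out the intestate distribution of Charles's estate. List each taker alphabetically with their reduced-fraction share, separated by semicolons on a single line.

Diana 1/8; George 1/8; Harriet 1/4; Judith 1/4; Lydia 1/8; Nora 1/8

No spouse, descendants, or parent survives, so the estate passes to Charles's siblings per stirpes.
Half-blood siblings count for one-half the weight of whole-blood siblings at the initial division.
Dividing 1 in proportion to weights (total weight 4): Harriet (weight 1) → 1/4; Oliver (weight 1) → 1/4; Judith (weight 1) → 1/4; Nora (weight 1/2) → 1/8; George (weight 1/2) → 1/8.
Harriet is living and takes 1/4.
Oliver predeceased; the 1/4 allotted to Oliver's branch passes to Oliver's issue by representation.
The 1/4 is divided into 2 equal shares of 1/8 among Lydia, Diana.
Lydia is living and takes 1/8.
Diana is living and takes 1/8.
Judith is living and takes 1/4.
Nora is living and takes 1/8.
George is living and takes 1/8.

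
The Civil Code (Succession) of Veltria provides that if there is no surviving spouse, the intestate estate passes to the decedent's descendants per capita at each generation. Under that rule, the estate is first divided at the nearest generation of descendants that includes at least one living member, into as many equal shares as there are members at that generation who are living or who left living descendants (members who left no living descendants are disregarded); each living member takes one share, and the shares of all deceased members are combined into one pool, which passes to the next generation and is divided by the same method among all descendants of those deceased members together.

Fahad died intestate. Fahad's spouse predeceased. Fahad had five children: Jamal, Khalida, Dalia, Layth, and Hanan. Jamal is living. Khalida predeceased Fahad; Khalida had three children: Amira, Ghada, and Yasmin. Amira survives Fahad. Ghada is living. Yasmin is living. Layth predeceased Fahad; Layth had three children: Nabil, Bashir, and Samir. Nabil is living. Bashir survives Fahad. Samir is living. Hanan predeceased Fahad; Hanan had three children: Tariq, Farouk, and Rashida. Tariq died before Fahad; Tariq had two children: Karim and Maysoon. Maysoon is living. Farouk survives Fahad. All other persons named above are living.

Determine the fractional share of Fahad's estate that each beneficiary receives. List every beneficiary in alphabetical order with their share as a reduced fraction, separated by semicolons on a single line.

Amira 1/15; Bashir 1/15; Dalia 1/5; Farouk 1/15; Ghada 1/15; Jamal 1/5; Karim 1/30; Maysoon 1/30; Nabil 1/15; Rashida 1/15; Samir 1/15; Yasmin 1/15

There is no surviving spouse, so the entire estate passes to Fahad's descendants per capita at each generation.
At generation 1 (Jamal, Khalida, Dalia, Layth, Hanan) there are 5 shares of (1)/5 = 1/5 each.
Living: Jamal and Dalia — each takes 1/5.
Deceased: Khalida, Layth, and Hanan. Their combined 3/5 is pooled and carried to generation 2.
At generation 2 (Amira, Ghada, Yasmin, Nabil, Bashir, Samir, Tariq, Farouk, Rashida) there are 9 shares of (3/5)/9 = 1/15 each.
Living: Amira, Ghada, Yasmin, Nabil, Bashir, Samir, Farouk, and Rashida — each takes 1/15.
Deceased: Tariq. That 1/15 share is carried to generation 3.
At generation 3 (Karim, Maysoon) there are 2 shares of (1/15)/2 = 1/30 each.
Living: Karim and Maysoon — each takes 1/30.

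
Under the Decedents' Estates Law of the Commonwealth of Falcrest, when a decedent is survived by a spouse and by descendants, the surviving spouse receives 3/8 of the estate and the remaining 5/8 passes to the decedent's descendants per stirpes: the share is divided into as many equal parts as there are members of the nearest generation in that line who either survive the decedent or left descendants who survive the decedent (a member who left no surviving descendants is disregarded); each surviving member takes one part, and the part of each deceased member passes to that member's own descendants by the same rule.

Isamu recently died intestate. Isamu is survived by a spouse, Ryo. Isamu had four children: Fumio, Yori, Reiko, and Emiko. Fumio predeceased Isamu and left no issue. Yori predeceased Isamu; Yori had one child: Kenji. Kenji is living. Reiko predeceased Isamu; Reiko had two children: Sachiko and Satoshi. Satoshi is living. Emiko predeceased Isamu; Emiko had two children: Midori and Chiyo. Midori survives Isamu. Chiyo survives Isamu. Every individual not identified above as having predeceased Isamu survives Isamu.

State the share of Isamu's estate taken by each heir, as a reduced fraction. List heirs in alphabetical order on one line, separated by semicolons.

Ryo, as surviving spouse, takes 3/8.
The remaining 5/8 passes to Isamu's descendants per stirpes.
Fumio left no surviving issue, so that branch lapses and is disregarded.
The 5/8 is divided into 3 equal shares of 5/24 among Yori, Reiko, Emiko.
Yori predeceased; the 5/24 allotted to Yori's branch passes to Yori's issue by representation.
Kenji is the sole taker at this level and receives the full 5/24.
Reiko predeceased; the 5/24 allotted to Reiko's branch passes to Reiko's issue by representation.
The 5/24 is divided into 2 equal shares of 5/48 among Sachiko, Satoshi.
Sachiko is living and takes 5/48.
Satoshi is living and takes 5/48.
Emiko predeceased; the 5/24 allotted to Emiko's branch passes to Emiko's issue by representation.
The 5/24 is divided into 2 equal shares of 5/48 among Midori, Chiyo.
Midori is living and takes 5/48.
Chiyo is living and takes 5/48.

Chiyo 5/48; Kenji 5/24; Midori 5/48; Ryo 3/8; Sachiko 5/48; Satoshi 5/48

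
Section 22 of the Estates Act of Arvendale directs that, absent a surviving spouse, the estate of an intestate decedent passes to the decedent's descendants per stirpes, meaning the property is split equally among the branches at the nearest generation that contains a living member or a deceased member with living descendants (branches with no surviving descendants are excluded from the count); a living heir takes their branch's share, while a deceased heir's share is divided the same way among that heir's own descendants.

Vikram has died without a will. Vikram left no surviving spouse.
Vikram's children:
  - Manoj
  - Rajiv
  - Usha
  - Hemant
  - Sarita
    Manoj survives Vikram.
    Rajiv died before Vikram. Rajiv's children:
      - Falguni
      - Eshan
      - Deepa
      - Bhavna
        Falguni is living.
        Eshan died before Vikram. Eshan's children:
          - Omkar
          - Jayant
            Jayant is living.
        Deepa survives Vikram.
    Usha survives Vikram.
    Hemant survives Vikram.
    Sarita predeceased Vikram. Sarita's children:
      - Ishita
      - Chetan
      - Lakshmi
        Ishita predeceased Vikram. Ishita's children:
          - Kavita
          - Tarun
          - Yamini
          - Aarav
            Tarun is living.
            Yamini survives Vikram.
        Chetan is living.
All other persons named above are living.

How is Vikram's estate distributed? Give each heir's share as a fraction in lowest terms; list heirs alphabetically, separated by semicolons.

Aarav 1/60; Bhavna 1/20; Chetan 1/15; Deepa 1/20; Falguni 1/20; Hemant 1/5; Jayant 1/40; Kavita 1/60; Lakshmi 1/15; Manoj 1/5; Omkar 1/40; Tarun 1/60; Usha 1/5; Yamini 1/60

There is no surviving spouse, so the entire estate passes to Vikram's descendants per stirpes.
The estate is divided into 5 equal shares of 1/5 among Manoj, Rajiv, Usha, Hemant, Sarita.
Manoj is living and takes 1/5.
Rajiv predeceased; the 1/5 allotted to Rajiv's branch passes to Rajiv's issue by representation.
The 1/5 is divided into 4 equal shares of 1/20 among Falguni, Eshan, Deepa, Bhavna.
Falguni is living and takes 1/20.
Eshan predeceased; the 1/20 allotted to Eshan's branch passes to Eshan's issue by representation.
The 1/20 is divided into 2 equal shares of 1/40 among Omkar, Jayant.
Omkar is living and takes 1/40.
Jayant is living and takes 1/40.
Deepa is living and takes 1/20.
Bhavna is living and takes 1/20.
Usha is living and takes 1/5.
Hemant is living and takes 1/5.
Sarita predeceased; the 1/5 allotted to Sarita's branch passes to Sarita's issue by representation.
The 1/5 is divided into 3 equal shares of 1/15 among Ishita, Chetan, Lakshmi.
Ishita predeceased; the 1/15 allotted to Ishita's branch passes to Ishita's issue by representation.
The 1/15 is divided into 4 equal shares of 1/60 among Kavita, Tarun, Yamini, Aarav.
Kavita is living and takes 1/60.
Tarun is living and takes 1/60.
Yamini is living and takes 1/60.
Aarav is living and takes 1/60.
Chetan is living and takes 1/15.
Lakshmi is living and takes 1/15.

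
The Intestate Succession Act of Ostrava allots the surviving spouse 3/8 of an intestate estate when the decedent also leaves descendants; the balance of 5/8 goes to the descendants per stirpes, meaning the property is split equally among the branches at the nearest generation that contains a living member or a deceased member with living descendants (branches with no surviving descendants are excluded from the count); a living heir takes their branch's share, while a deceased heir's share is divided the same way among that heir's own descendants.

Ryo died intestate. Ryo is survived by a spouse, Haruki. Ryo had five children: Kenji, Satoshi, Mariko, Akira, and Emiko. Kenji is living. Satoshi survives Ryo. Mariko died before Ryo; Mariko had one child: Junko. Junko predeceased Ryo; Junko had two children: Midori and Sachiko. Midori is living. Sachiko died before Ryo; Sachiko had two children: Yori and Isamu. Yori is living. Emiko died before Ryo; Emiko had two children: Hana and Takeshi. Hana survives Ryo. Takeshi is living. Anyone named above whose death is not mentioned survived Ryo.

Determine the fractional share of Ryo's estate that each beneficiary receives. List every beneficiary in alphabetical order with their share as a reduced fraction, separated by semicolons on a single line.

Haruki, as surviving spouse, takes 3/8.
The remaining 5/8 passes to Ryo's descendants per stirpes.
The 5/8 is divided into 5 equal shares of 1/8 among Kenji, Satoshi, Mariko, Akira, Emiko.
Kenji is living and takes 1/8.
Satoshi is living and takes 1/8.
Mariko predeceased; the 1/8 allotted to Mariko's branch passes to Mariko's issue by representation.
Junko's line is the sole branch at this level, so the full 1/8 passes to Junko's issue by representation.
The 1/8 is divided into 2 equal shares of 1/16 among Midori, Sachiko.
Midori is living and takes 1/16.
Sachiko predeceased; the 1/16 allotted to Sachiko's branch passes to Sachiko's issue by representation.
The 1/16 is divided into 2 equal shares of 1/32 among Yori, Isamu.
Yori is living and takes 1/32.
Isamu is living and takes 1/32.
Akira is living and takes 1/8.
Emiko predeceased; the 1/8 allotted to Emiko's branch passes to Emiko's issue by representation.
The 1/8 is divided into 2 equal shares of 1/16 among Hana, Takeshi.
Hana is living and takes 1/16.
Takeshi is living and takes 1/16.

Akira 1/8; Hana 1/16; Haruki 3/8; Isamu 1/32; Kenji 1/8; Midori 1/16; Satoshi 1/8; Takeshi 1/16; Yori 1/32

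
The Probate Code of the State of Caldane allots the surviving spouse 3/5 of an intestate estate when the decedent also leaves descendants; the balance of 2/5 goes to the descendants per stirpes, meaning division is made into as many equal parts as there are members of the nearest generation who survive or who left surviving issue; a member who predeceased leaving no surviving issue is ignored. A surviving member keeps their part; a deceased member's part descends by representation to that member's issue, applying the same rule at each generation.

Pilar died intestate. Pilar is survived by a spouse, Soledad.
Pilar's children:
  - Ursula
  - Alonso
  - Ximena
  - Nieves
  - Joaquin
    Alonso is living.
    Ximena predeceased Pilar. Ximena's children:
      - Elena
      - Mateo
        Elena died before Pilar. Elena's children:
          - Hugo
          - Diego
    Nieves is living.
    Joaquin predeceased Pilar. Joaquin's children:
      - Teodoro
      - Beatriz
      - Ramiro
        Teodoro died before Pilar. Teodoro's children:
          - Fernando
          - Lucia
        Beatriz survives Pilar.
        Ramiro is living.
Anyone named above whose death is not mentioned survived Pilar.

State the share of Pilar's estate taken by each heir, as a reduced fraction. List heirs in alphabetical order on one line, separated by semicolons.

Soledad, as surviving spouse, takes 3/5.
The remaining 2/5 passes to Pilar's descendants per stirpes.
The 2/5 is divided into 5 equal shares of 2/25 among Ursula, Alonso, Ximena, Nieves, Joaquin.
Ursula is living and takes 2/25.
Alonso is living and takes 2/25.
Ximena predeceased; the 2/25 allotted to Ximena's branch passes to Ximena's issue by representation.
The 2/25 is divided into 2 equal shares of 1/25 among Elena, Mateo.
Elena predeceased; the 1/25 allotted to Elena's branch passes to Elena's issue by representation.
The 1/25 is divided into 2 equal shares of 1/50 among Hugo, Diego.
Hugo is living and takes 1/50.
Diego is living and takes 1/50.
Mateo is living and takes 1/25.
Nieves is living and takes 2/25.
Joaquin predeceased; the 2/25 allotted to Joaquin's branch passes to Joaquin's issue by representation.
The 2/25 is divided into 3 equal shares of 2/75 among Teodoro, Beatriz, Ramiro.
Teodoro predeceased; the 2/75 allotted to Teodoro's branch passes to Teodoro's issue by representation.
The 2/75 is divided into 2 equal shares of 1/75 among Fernando, Lucia.
Fernando is living and takes 1/75.
Lucia is living and takes 1/75.
Beatriz is living and takes 2/75.
Ramiro is living and takes 2/75.

Alonso 2/25; Beatriz 2/75; Diego 1/50; Fernando 1/75; Hugo 1/50; Lucia 1/75; Mateo 1/25; Nieves 2/25; Ramiro 2/75; Soledad 3/5; Ursula 2/25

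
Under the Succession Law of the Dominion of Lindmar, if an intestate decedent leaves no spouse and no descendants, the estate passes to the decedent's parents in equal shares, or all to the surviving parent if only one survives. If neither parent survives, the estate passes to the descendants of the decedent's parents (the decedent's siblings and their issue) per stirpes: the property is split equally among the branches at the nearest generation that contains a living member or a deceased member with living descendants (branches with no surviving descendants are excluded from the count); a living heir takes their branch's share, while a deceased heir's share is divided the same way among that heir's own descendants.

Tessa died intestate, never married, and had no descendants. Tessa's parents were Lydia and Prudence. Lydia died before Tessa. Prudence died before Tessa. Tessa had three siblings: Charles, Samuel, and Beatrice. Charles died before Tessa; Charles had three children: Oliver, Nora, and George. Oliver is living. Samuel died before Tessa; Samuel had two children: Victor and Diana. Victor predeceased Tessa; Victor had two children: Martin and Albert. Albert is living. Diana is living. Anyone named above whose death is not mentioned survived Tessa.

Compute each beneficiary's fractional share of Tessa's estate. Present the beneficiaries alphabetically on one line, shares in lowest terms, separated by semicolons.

Albert 1/12; Beatrice 1/3; Diana 1/6; George 1/9; Martin 1/12; Nora 1/9; Oliver 1/9

Neither parent survives and there are no descendants, so the estate passes to Tessa's siblings and their issue per stirpes.
The estate is divided into 3 equal shares of 1/3 among Charles, Samuel, Beatrice.
Charles predeceased; the 1/3 allotted to Charles's branch passes to Charles's issue by representation.
The 1/3 is divided into 3 equal shares of 1/9 among Oliver, Nora, George.
Oliver is living and takes 1/9.
Nora is living and takes 1/9.
George is living and takes 1/9.
Samuel predeceased; the 1/3 allotted to Samuel's branch passes to Samuel's issue by representation.
The 1/3 is divided into 2 equal shares of 1/6 among Victor, Diana.
Victor predeceased; the 1/6 allotted to Victor's branch passes to Victor's issue by representation.
The 1/6 is divided into 2 equal shares of 1/12 among Martin, Albert.
Martin is living and takes 1/12.
Albert is living and takes 1/12.
Diana is living and takes 1/6.
Beatrice is living and takes 1/3.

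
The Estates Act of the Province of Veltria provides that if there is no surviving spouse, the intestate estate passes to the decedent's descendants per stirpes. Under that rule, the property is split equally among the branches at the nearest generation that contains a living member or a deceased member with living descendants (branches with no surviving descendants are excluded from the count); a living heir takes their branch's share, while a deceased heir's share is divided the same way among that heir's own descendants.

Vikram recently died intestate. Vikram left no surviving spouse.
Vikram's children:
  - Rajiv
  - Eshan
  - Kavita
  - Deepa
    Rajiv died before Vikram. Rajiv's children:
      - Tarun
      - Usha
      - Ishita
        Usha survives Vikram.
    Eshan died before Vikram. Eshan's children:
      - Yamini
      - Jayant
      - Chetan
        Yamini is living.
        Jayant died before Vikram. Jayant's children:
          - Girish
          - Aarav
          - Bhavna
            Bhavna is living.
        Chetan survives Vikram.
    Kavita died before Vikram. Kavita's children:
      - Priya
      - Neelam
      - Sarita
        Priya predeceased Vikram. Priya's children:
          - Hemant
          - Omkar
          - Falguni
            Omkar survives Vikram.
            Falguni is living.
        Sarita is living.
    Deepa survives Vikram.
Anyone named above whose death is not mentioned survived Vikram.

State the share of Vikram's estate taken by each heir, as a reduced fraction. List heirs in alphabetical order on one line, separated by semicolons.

Aarav 1/36; Bhavna 1/36; Chetan 1/12; Deepa 1/4; Falguni 1/36; Girish 1/36; Hemant 1/36; Ishita 1/12; Neelam 1/12; Omkar 1/36; Sarita 1/12; Tarun 1/12; Usha 1/12; Yamini 1/12

There is no surviving spouse, so the entire estate passes to Vikram's descendants per stirpes.
The estate is divided into 4 equal shares of 1/4 among Rajiv, Eshan, Kavita, Deepa.
Rajiv predeceased; the 1/4 allotted to Rajiv's branch passes to Rajiv's issue by representation.
The 1/4 is divided into 3 equal shares of 1/12 among Tarun, Usha, Ishita.
Tarun is living and takes 1/12.
Usha is living and takes 1/12.
Ishita is living and takes 1/12.
Eshan predeceased; the 1/4 allotted to Eshan's branch passes to Eshan's issue by representation.
The 1/4 is divided into 3 equal shares of 1/12 among Yamini, Jayant, Chetan.
Yamini is living and takes 1/12.
Jayant predeceased; the 1/12 allotted to Jayant's branch passes to Jayant's issue by representation.
The 1/12 is divided into 3 equal shares of 1/36 among Girish, Aarav, Bhavna.
Girish is living and takes 1/36.
Aarav is living and takes 1/36.
Bhavna is living and takes 1/36.
Chetan is living and takes 1/12.
Kavita predeceased; the 1/4 allotted to Kavita's branch passes to Kavita's issue by representation.
The 1/4 is divided into 3 equal shares of 1/12 among Priya, Neelam, Sarita.
Priya predeceased; the 1/12 allotted to Priya's branch passes to Priya's issue by representation.
The 1/12 is divided into 3 equal shares of 1/36 among Hemant, Omkar, Falguni.
Hemant is living and takes 1/36.
Omkar is living and takes 1/36.
Falguni is living and takes 1/36.
Neelam is living and takes 1/12.
Sarita is living and takes 1/12.
Deepa is living and takes 1/4.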